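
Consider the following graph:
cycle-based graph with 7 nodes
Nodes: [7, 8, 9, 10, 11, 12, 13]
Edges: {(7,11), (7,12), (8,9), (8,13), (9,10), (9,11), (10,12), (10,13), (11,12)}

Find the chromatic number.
χ(G) = 3

Clique number ω(G) = 3 (lower bound: χ ≥ ω).
The clique on [7, 11, 12] has size 3, forcing χ ≥ 3, and the coloring below uses 3 colors, so χ(G) = 3.
A valid 3-coloring: color 1: [8, 10, 11]; color 2: [9, 12, 13]; color 3: [7].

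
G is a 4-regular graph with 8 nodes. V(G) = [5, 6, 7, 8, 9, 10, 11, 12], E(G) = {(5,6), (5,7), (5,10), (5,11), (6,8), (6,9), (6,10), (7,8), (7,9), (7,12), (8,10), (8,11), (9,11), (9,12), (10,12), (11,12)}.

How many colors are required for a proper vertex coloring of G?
χ(G) = 3

Clique number ω(G) = 3 (lower bound: χ ≥ ω).
The clique on [6, 8, 10] has size 3, forcing χ ≥ 3, and the coloring below uses 3 colors, so χ(G) = 3.
A valid 3-coloring: color 1: [7, 10, 11]; color 2: [5, 8, 9]; color 3: [6, 12].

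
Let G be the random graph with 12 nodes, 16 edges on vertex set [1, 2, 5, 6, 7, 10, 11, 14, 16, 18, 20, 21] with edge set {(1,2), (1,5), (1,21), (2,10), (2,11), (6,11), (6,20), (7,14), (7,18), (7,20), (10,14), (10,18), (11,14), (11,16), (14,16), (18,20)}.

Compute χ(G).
Clique number ω(G) = 3 (lower bound: χ ≥ ω).
The clique on [7, 18, 20] has size 3, forcing χ ≥ 3, and the coloring below uses 3 colors, so χ(G) = 3.
A valid 3-coloring: color 1: [2, 5, 6, 14, 18, 21]; color 2: [1, 7, 10, 11]; color 3: [16, 20].

χ(G) = 3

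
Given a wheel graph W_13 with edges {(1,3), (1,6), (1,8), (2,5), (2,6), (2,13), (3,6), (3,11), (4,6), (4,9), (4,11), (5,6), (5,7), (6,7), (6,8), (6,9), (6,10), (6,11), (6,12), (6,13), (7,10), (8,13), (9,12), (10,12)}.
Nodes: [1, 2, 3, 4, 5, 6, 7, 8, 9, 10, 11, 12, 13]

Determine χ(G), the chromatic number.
χ(G) = 3

Clique number ω(G) = 3 (lower bound: χ ≥ ω).
The clique on [1, 6, 8] has size 3, forcing χ ≥ 3, and the coloring below uses 3 colors, so χ(G) = 3.
A valid 3-coloring: color 1: [6]; color 2: [2, 3, 4, 7, 8, 12]; color 3: [1, 5, 9, 10, 11, 13].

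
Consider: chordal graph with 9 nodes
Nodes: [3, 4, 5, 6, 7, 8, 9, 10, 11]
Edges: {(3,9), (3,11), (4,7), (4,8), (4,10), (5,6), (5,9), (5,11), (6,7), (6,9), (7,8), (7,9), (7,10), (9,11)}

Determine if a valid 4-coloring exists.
Yes, G is 4-colorable

A valid 4-coloring: color 1: [3, 5, 7]; color 2: [4, 9]; color 3: [6, 8, 10, 11].
(χ(G) = 3 ≤ 4.)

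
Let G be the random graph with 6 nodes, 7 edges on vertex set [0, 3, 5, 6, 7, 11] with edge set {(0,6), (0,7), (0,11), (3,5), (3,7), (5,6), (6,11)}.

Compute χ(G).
Clique number ω(G) = 3 (lower bound: χ ≥ ω).
The clique on [0, 6, 11] has size 3, forcing χ ≥ 3, and the coloring below uses 3 colors, so χ(G) = 3.
A valid 3-coloring: color 1: [0, 5]; color 2: [6, 7]; color 3: [3, 11].

χ(G) = 3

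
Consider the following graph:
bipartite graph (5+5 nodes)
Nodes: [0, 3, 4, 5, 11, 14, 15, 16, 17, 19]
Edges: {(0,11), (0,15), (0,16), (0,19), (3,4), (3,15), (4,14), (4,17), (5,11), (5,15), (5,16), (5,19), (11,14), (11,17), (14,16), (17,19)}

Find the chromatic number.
χ(G) = 2

Clique number ω(G) = 2 (lower bound: χ ≥ ω).
The graph is bipartite (no odd cycle), so 2 colors suffice: χ(G) = 2.
A valid 2-coloring: color 1: [0, 3, 5, 14, 17]; color 2: [4, 11, 15, 16, 19].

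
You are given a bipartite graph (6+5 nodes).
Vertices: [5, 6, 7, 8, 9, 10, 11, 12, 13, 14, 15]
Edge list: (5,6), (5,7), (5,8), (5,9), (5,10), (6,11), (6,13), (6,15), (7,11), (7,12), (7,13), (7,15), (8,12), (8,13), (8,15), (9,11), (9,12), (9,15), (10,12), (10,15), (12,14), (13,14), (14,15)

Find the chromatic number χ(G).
χ(G) = 2

Clique number ω(G) = 2 (lower bound: χ ≥ ω).
The graph is bipartite (no odd cycle), so 2 colors suffice: χ(G) = 2.
A valid 2-coloring: color 1: [5, 11, 12, 13, 15]; color 2: [6, 7, 8, 9, 10, 14].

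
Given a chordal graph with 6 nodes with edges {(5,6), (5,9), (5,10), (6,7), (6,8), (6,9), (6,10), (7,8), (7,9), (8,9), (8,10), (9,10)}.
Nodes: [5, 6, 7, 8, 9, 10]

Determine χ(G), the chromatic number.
Clique number ω(G) = 4 (lower bound: χ ≥ ω).
The clique on [6, 8, 9, 10] has size 4, forcing χ ≥ 4, and the coloring below uses 4 colors, so χ(G) = 4.
A valid 4-coloring: color 1: [6]; color 2: [9]; color 3: [5, 8]; color 4: [7, 10].

χ(G) = 4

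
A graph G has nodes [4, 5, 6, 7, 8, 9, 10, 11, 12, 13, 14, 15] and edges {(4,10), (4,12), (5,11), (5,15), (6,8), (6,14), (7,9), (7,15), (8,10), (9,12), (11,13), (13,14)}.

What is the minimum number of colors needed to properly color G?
Clique number ω(G) = 2 (lower bound: χ ≥ ω).
The graph is bipartite (no odd cycle), so 2 colors suffice: χ(G) = 2.
A valid 2-coloring: color 1: [4, 8, 9, 11, 14, 15]; color 2: [5, 6, 7, 10, 12, 13].

χ(G) = 2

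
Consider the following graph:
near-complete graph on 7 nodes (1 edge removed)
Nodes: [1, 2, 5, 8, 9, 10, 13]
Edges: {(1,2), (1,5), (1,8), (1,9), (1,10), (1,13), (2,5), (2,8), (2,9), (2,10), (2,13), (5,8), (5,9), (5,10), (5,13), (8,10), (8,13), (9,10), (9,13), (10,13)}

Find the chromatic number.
Clique number ω(G) = 6 (lower bound: χ ≥ ω).
The clique on [1, 2, 5, 8, 10, 13] has size 6, forcing χ ≥ 6, and the coloring below uses 6 colors, so χ(G) = 6.
A valid 6-coloring: color 1: [5]; color 2: [1]; color 3: [2]; color 4: [13]; color 5: [10]; color 6: [8, 9].

χ(G) = 6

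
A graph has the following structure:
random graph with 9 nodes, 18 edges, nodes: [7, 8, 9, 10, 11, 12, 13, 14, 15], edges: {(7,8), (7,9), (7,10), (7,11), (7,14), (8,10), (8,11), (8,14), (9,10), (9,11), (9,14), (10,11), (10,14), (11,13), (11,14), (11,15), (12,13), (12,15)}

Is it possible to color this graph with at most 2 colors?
The clique on vertices [7, 8, 10, 11, 14] has size 5 > 2, so it alone needs 5 colors.

No, G is not 2-colorable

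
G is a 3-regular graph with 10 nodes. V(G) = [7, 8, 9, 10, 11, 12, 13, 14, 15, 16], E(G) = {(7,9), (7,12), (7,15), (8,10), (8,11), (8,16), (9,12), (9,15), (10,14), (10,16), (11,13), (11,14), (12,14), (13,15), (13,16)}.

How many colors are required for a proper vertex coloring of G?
χ(G) = 3

Clique number ω(G) = 3 (lower bound: χ ≥ ω).
The clique on [7, 9, 12] has size 3, forcing χ ≥ 3, and the coloring below uses 3 colors, so χ(G) = 3.
A valid 3-coloring: color 1: [7, 8, 13, 14]; color 2: [9, 10, 11]; color 3: [12, 15, 16].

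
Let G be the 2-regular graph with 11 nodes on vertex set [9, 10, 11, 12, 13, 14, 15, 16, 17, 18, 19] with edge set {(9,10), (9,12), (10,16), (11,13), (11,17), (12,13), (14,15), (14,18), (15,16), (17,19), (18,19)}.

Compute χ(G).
Clique number ω(G) = 2 (lower bound: χ ≥ ω).
Odd cycle [16, 15, 14, 18, 19, 17, 11, 13, 12, 9, 10] needs 3 colors (χ ≥ 3).
The coloring below uses 3 colors, so χ(G) = 3.
A valid 3-coloring: color 1: [9, 13, 14, 16, 17]; color 2: [10, 11, 12, 15, 19]; color 3: [18].

χ(G) = 3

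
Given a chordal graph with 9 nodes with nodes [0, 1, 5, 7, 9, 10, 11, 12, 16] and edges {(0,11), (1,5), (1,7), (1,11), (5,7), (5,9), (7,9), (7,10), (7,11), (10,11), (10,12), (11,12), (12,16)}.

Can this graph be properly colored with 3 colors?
A valid 3-coloring: color 1: [0, 7, 12]; color 2: [5, 11, 16]; color 3: [1, 9, 10].
(χ(G) = 3 ≤ 3.)

Yes, G is 3-colorable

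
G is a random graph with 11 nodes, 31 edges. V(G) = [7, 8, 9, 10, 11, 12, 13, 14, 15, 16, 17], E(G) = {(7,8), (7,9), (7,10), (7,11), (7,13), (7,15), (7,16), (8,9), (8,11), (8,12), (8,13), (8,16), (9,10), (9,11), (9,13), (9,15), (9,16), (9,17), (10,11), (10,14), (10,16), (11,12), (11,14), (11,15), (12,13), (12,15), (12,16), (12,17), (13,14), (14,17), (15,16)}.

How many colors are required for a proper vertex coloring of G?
Clique number ω(G) = 4 (lower bound: χ ≥ ω).
The clique on [7, 8, 9, 16] has size 4, forcing χ ≥ 4, and the coloring below uses 4 colors, so χ(G) = 4.
A valid 4-coloring: color 1: [9, 12, 14]; color 2: [11, 13, 16, 17]; color 3: [7]; color 4: [8, 10, 15].

χ(G) = 4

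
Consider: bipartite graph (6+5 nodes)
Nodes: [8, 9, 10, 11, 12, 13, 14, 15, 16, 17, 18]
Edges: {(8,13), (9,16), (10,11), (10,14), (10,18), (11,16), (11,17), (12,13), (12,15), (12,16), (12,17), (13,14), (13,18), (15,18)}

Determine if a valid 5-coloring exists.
A valid 5-coloring: color 1: [8, 9, 11, 12, 14, 18]; color 2: [10, 13, 15, 16, 17].
(χ(G) = 2 ≤ 5.)

Yes, G is 5-colorable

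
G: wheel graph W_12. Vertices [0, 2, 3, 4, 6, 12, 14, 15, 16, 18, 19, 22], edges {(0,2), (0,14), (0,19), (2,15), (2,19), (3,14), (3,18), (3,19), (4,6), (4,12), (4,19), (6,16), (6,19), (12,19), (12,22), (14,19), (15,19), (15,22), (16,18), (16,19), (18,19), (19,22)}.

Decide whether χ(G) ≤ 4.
Yes, G is 4-colorable

A valid 4-coloring: color 1: [19]; color 2: [0, 3, 4, 15, 16]; color 3: [2, 6, 12, 14, 18]; color 4: [22].
(χ(G) = 4 ≤ 4.)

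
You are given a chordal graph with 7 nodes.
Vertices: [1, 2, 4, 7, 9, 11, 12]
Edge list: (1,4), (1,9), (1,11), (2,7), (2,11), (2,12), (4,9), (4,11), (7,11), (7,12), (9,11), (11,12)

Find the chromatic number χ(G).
χ(G) = 4

Clique number ω(G) = 4 (lower bound: χ ≥ ω).
The clique on [1, 4, 9, 11] has size 4, forcing χ ≥ 4, and the coloring below uses 4 colors, so χ(G) = 4.
A valid 4-coloring: color 1: [11]; color 2: [7, 9]; color 3: [2, 4]; color 4: [1, 12].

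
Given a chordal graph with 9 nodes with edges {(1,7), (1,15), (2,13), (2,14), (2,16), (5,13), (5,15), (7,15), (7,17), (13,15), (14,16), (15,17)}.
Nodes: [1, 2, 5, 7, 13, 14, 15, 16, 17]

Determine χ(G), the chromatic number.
χ(G) = 3

Clique number ω(G) = 3 (lower bound: χ ≥ ω).
The clique on [2, 14, 16] has size 3, forcing χ ≥ 3, and the coloring below uses 3 colors, so χ(G) = 3.
A valid 3-coloring: color 1: [2, 15]; color 2: [7, 13, 14]; color 3: [1, 5, 16, 17].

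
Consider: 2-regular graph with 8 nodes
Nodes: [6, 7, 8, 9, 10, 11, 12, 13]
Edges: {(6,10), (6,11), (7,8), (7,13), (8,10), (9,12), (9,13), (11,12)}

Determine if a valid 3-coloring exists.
Yes, G is 3-colorable

A valid 3-coloring: color 1: [6, 8, 12, 13]; color 2: [7, 9, 10, 11].
(χ(G) = 2 ≤ 3.)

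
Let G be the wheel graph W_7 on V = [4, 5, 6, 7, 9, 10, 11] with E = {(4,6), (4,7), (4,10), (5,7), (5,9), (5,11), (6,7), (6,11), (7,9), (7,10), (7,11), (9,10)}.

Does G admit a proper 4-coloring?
A valid 4-coloring: color 1: [7]; color 2: [5, 6, 10]; color 3: [4, 9, 11].
(χ(G) = 3 ≤ 4.)

Yes, G is 4-colorable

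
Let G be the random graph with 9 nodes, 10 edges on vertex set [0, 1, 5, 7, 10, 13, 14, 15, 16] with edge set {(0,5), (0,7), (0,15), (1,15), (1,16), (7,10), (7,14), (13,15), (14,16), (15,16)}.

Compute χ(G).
Clique number ω(G) = 3 (lower bound: χ ≥ ω).
The clique on [1, 15, 16] has size 3, forcing χ ≥ 3, and the coloring below uses 3 colors, so χ(G) = 3.
A valid 3-coloring: color 1: [5, 7, 15]; color 2: [0, 10, 13, 16]; color 3: [1, 14].

χ(G) = 3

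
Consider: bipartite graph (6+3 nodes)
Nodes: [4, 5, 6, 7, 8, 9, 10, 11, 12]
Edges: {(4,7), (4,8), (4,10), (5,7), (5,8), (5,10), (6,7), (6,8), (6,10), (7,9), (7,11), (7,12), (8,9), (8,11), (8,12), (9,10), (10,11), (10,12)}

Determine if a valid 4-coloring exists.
Yes, G is 4-colorable

A valid 4-coloring: color 1: [7, 8, 10]; color 2: [4, 5, 6, 9, 11, 12].
(χ(G) = 2 ≤ 4.)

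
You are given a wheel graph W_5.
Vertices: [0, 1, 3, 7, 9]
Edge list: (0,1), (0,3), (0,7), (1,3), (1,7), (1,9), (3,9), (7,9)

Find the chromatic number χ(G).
Clique number ω(G) = 3 (lower bound: χ ≥ ω).
The clique on [0, 1, 3] has size 3, forcing χ ≥ 3, and the coloring below uses 3 colors, so χ(G) = 3.
A valid 3-coloring: color 1: [1]; color 2: [3, 7]; color 3: [0, 9].

χ(G) = 3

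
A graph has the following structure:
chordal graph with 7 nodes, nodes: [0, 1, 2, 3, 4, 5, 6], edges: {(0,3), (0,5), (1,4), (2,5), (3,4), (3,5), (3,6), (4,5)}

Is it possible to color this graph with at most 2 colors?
No, G is not 2-colorable

The clique on vertices [0, 3, 5] has size 3 > 2, so it alone needs 3 colors.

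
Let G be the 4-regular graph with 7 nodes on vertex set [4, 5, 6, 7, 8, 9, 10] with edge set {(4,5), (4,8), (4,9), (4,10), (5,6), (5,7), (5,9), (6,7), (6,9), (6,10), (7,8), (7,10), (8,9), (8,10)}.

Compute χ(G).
χ(G) = 4

Clique number ω(G) = 3 (lower bound: χ ≥ ω).
Suppose a proper 3-coloring c exists. The clique [4, 5, 9] takes 3 distinct colors; by symmetry let c(4) = 1, c(5) = 2, c(9) = 3.
- Vertex 6: neighbors [5, 9] already have colors [2, 3] ⇒ c(6) = 1.
- Vertex 7: neighbors [6, 5] already have colors [1, 2] ⇒ c(7) = 3.
- Vertex 8: neighbors [4, 7] already have colors [1, 3] ⇒ c(8) = 2.
- Vertex 10: neighbors [4, 8, 7] already have colors [1, 2, 3] — all 3 colors blocked. Contradiction.
The forced assignments end in a contradiction, so G has no proper 3-coloring (χ ≥ 4).
The coloring below uses 4 colors, so χ(G) = 4.
A valid 4-coloring: color 1: [9, 10]; color 2: [4, 7]; color 3: [6, 8]; color 4: [5].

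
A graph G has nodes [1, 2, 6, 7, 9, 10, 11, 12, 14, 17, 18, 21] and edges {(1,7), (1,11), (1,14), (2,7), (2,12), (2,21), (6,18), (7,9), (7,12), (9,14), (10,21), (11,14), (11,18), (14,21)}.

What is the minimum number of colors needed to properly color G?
χ(G) = 3

Clique number ω(G) = 3 (lower bound: χ ≥ ω).
The clique on [2, 7, 12] has size 3, forcing χ ≥ 3, and the coloring below uses 3 colors, so χ(G) = 3.
A valid 3-coloring: color 1: [7, 10, 14, 17, 18]; color 2: [2, 6, 9, 11]; color 3: [1, 12, 21].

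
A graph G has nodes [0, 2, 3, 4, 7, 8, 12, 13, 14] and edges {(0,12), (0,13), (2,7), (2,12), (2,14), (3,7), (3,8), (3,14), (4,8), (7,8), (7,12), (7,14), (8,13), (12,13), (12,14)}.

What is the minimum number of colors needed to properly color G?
χ(G) = 4

Clique number ω(G) = 4 (lower bound: χ ≥ ω).
The clique on [2, 7, 12, 14] has size 4, forcing χ ≥ 4, and the coloring below uses 4 colors, so χ(G) = 4.
A valid 4-coloring: color 1: [4, 7, 13]; color 2: [3, 12]; color 3: [0, 8, 14]; color 4: [2].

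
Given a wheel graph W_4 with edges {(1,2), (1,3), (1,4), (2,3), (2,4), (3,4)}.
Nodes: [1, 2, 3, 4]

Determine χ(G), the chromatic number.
χ(G) = 4

Clique number ω(G) = 4 (lower bound: χ ≥ ω).
The clique on [1, 2, 3, 4] has size 4, forcing χ ≥ 4, and the coloring below uses 4 colors, so χ(G) = 4.
A valid 4-coloring: color 1: [1]; color 2: [2]; color 3: [4]; color 4: [3].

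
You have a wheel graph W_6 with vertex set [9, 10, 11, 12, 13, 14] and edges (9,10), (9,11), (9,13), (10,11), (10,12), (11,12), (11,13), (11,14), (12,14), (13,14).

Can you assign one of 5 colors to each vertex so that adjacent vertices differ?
Yes, G is 5-colorable

A valid 5-coloring: color 1: [11]; color 2: [12, 13]; color 3: [10, 14]; color 4: [9].
(χ(G) = 4 ≤ 5.)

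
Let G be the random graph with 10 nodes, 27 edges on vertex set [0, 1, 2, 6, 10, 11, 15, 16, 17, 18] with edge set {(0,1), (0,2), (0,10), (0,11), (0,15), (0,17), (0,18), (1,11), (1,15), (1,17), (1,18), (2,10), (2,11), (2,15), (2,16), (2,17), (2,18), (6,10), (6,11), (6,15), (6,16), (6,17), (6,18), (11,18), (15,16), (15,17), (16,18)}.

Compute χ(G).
Clique number ω(G) = 4 (lower bound: χ ≥ ω).
The clique on [0, 1, 15, 17] has size 4, forcing χ ≥ 4, and the coloring below uses 4 colors, so χ(G) = 4.
A valid 4-coloring: color 1: [0, 6]; color 2: [1, 2]; color 3: [10, 15, 18]; color 4: [11, 16, 17].

χ(G) = 4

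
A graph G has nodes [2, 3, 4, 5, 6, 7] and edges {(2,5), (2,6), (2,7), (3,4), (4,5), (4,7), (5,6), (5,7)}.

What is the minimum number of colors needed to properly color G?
χ(G) = 3

Clique number ω(G) = 3 (lower bound: χ ≥ ω).
The clique on [2, 5, 6] has size 3, forcing χ ≥ 3, and the coloring below uses 3 colors, so χ(G) = 3.
A valid 3-coloring: color 1: [3, 5]; color 2: [6, 7]; color 3: [2, 4].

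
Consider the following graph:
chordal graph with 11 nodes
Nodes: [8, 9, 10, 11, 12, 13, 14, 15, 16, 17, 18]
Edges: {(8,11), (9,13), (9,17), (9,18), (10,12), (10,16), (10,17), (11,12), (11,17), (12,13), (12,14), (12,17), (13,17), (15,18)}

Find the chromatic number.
χ(G) = 3

Clique number ω(G) = 3 (lower bound: χ ≥ ω).
The clique on [9, 13, 17] has size 3, forcing χ ≥ 3, and the coloring below uses 3 colors, so χ(G) = 3.
A valid 3-coloring: color 1: [8, 9, 12, 15, 16]; color 2: [14, 17, 18]; color 3: [10, 11, 13].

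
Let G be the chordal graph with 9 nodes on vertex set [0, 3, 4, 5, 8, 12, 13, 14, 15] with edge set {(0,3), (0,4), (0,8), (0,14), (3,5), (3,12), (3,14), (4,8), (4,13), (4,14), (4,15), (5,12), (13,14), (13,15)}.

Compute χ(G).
Clique number ω(G) = 3 (lower bound: χ ≥ ω).
The clique on [3, 5, 12] has size 3, forcing χ ≥ 3, and the coloring below uses 3 colors, so χ(G) = 3.
A valid 3-coloring: color 1: [3, 4]; color 2: [5, 8, 14, 15]; color 3: [0, 12, 13].

χ(G) = 3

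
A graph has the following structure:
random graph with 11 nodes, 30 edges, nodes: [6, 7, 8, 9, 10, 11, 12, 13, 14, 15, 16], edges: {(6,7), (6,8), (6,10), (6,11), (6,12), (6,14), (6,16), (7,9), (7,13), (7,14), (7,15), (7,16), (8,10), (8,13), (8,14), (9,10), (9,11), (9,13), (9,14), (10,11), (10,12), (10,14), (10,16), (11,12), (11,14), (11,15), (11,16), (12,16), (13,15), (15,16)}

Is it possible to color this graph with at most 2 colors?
The clique on vertices [6, 10, 11, 12, 16] has size 5 > 2, so it alone needs 5 colors.

No, G is not 2-colorable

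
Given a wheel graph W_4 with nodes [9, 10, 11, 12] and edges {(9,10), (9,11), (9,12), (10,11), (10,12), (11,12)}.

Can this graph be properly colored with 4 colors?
A valid 4-coloring: color 1: [11]; color 2: [9]; color 3: [12]; color 4: [10].
(χ(G) = 4 ≤ 4.)

Yes, G is 4-colorable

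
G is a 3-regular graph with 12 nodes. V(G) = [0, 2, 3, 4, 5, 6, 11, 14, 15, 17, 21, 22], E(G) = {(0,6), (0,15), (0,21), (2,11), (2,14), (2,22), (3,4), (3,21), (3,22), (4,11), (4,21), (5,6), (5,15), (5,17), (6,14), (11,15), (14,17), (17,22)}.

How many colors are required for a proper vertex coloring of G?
Clique number ω(G) = 3 (lower bound: χ ≥ ω).
The clique on [3, 4, 21] has size 3, forcing χ ≥ 3, and the coloring below uses 3 colors, so χ(G) = 3.
A valid 3-coloring: color 1: [0, 4, 5, 14, 22]; color 2: [2, 6, 15, 17, 21]; color 3: [3, 11].

χ(G) = 3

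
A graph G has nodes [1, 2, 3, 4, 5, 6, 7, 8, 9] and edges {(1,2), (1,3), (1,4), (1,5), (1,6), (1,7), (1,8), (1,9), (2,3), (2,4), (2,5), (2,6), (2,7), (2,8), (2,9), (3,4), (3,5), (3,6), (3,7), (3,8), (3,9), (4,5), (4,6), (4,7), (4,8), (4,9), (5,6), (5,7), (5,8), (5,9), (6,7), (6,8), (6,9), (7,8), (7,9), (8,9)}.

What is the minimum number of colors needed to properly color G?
χ(G) = 9

Clique number ω(G) = 9 (lower bound: χ ≥ ω).
The clique on [1, 2, 3, 4, 5, 6, 7, 8, 9] has size 9, forcing χ ≥ 9, and the coloring below uses 9 colors, so χ(G) = 9.
A valid 9-coloring: color 1: [8]; color 2: [4]; color 3: [9]; color 4: [5]; color 5: [1]; color 6: [7]; color 7: [2]; color 8: [3]; color 9: [6].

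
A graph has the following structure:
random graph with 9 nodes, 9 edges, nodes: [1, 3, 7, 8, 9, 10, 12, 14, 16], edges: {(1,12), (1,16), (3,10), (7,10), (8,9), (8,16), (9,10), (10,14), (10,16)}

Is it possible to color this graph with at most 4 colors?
Yes, G is 4-colorable

A valid 4-coloring: color 1: [1, 8, 10]; color 2: [3, 7, 9, 12, 14, 16].
(χ(G) = 2 ≤ 4.)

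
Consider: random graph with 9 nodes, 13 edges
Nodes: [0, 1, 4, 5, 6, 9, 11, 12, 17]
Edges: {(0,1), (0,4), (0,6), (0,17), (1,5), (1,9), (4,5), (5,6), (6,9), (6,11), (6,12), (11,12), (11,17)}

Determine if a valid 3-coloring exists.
Yes, G is 3-colorable

A valid 3-coloring: color 1: [1, 4, 6, 17]; color 2: [0, 5, 9, 11]; color 3: [12].
(χ(G) = 3 ≤ 3.)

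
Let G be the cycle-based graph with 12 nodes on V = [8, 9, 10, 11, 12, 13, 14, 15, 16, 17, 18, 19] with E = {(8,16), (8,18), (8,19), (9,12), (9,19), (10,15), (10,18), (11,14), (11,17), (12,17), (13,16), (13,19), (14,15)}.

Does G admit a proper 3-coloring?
Yes, G is 3-colorable

A valid 3-coloring: color 1: [11, 12, 15, 16, 18, 19]; color 2: [8, 9, 10, 13, 14, 17].
(χ(G) = 2 ≤ 3.)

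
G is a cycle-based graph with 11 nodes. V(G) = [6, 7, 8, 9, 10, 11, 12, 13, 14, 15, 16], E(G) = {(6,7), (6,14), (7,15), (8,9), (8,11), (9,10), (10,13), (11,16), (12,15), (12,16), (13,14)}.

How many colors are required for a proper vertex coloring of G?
χ(G) = 3

Clique number ω(G) = 2 (lower bound: χ ≥ ω).
Odd cycle [16, 12, 15, 7, 6, 14, 13, 10, 9, 8, 11] needs 3 colors (χ ≥ 3).
The coloring below uses 3 colors, so χ(G) = 3.
A valid 3-coloring: color 1: [6, 8, 13, 15, 16]; color 2: [7, 10, 11, 12, 14]; color 3: [9].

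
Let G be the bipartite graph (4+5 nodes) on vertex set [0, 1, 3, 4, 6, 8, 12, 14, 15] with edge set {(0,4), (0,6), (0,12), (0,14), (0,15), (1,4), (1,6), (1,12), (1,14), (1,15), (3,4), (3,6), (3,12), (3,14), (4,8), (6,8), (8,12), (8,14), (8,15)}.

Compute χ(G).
χ(G) = 2

Clique number ω(G) = 2 (lower bound: χ ≥ ω).
The graph is bipartite (no odd cycle), so 2 colors suffice: χ(G) = 2.
A valid 2-coloring: color 1: [0, 1, 3, 8]; color 2: [4, 6, 12, 14, 15].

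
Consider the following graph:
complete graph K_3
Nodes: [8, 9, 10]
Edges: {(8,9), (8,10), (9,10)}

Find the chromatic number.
χ(G) = 3

Clique number ω(G) = 3 (lower bound: χ ≥ ω).
The clique on [8, 9, 10] has size 3, forcing χ ≥ 3, and the coloring below uses 3 colors, so χ(G) = 3.
A valid 3-coloring: color 1: [9]; color 2: [8]; color 3: [10].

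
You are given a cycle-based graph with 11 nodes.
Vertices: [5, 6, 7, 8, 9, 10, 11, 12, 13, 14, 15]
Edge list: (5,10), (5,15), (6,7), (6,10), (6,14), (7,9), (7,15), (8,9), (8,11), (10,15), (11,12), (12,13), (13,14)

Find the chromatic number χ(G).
χ(G) = 3

Clique number ω(G) = 3 (lower bound: χ ≥ ω).
The clique on [5, 10, 15] has size 3, forcing χ ≥ 3, and the coloring below uses 3 colors, so χ(G) = 3.
A valid 3-coloring: color 1: [7, 8, 10, 12, 14]; color 2: [5, 6, 9, 11, 13]; color 3: [15].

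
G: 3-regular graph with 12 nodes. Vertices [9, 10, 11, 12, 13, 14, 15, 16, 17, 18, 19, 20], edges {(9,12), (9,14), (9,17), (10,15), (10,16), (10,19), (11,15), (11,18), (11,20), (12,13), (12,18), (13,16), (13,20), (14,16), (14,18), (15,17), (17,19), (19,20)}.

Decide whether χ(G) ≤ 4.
Yes, G is 4-colorable

A valid 4-coloring: color 1: [9, 13, 15, 18, 19]; color 2: [10, 12, 14, 17, 20]; color 3: [11, 16].
(χ(G) = 3 ≤ 4.)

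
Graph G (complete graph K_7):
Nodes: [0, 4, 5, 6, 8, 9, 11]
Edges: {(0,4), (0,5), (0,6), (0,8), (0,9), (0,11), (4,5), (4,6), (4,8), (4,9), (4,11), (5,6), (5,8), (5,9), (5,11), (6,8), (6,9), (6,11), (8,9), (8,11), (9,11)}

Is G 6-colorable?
The clique on vertices [0, 4, 5, 6, 8, 9, 11] has size 7 > 6, so it alone needs 7 colors.

No, G is not 6-colorable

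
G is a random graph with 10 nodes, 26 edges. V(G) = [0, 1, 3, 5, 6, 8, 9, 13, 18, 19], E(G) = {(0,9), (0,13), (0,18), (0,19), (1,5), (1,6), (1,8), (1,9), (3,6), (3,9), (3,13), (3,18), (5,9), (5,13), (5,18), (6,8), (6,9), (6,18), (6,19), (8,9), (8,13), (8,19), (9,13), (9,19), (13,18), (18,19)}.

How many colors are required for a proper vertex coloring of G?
χ(G) = 4

Clique number ω(G) = 4 (lower bound: χ ≥ ω).
The clique on [1, 6, 8, 9] has size 4, forcing χ ≥ 4, and the coloring below uses 4 colors, so χ(G) = 4.
A valid 4-coloring: color 1: [9, 18]; color 2: [6, 13]; color 3: [0, 3, 5, 8]; color 4: [1, 19].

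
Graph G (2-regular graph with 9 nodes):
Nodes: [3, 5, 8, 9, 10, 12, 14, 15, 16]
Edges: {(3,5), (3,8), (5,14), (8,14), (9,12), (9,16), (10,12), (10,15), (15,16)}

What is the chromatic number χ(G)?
χ(G) = 3

Clique number ω(G) = 2 (lower bound: χ ≥ ω).
Odd cycle [16, 15, 10, 12, 9] needs 3 colors (χ ≥ 3).
The coloring below uses 3 colors, so χ(G) = 3.
A valid 3-coloring: color 1: [5, 8, 12, 16]; color 2: [3, 9, 10, 14]; color 3: [15].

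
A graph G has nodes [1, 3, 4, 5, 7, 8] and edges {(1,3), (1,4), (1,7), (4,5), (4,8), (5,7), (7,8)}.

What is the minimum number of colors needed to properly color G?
χ(G) = 2

Clique number ω(G) = 2 (lower bound: χ ≥ ω).
The graph is bipartite (no odd cycle), so 2 colors suffice: χ(G) = 2.
A valid 2-coloring: color 1: [1, 5, 8]; color 2: [3, 4, 7].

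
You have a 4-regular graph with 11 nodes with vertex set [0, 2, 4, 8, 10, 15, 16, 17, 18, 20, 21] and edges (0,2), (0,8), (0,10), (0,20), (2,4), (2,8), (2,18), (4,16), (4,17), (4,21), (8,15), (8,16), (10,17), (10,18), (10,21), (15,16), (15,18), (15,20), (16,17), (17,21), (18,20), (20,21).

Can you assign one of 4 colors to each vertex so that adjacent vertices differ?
A valid 4-coloring: color 1: [0, 16, 18, 21]; color 2: [4, 8, 10, 20]; color 3: [2, 15, 17].
(χ(G) = 3 ≤ 4.)

Yes, G is 4-colorable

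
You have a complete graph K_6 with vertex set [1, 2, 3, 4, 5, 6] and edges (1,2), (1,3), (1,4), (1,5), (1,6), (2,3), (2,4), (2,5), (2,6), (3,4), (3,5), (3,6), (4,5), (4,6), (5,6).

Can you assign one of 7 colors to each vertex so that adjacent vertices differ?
Yes, G is 7-colorable

A valid 7-coloring: color 1: [2]; color 2: [3]; color 3: [1]; color 4: [6]; color 5: [4]; color 6: [5].
(χ(G) = 6 ≤ 7.)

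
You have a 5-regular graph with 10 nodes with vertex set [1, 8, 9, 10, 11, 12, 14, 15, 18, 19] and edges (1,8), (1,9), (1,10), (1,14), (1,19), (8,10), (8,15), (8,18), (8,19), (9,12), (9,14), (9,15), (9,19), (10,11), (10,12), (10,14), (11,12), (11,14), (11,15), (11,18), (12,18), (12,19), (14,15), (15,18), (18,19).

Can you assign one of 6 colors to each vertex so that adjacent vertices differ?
A valid 6-coloring: color 1: [14, 19]; color 2: [9, 10, 18]; color 3: [8, 12]; color 4: [1, 11]; color 5: [15].
(χ(G) = 4 ≤ 6.)

Yes, G is 6-colorable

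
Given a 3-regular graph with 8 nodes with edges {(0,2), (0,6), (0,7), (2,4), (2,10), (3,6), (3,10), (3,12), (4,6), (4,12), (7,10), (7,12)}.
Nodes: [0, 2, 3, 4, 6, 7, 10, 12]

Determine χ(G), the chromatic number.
χ(G) = 3

Clique number ω(G) = 2 (lower bound: χ ≥ ω).
Odd cycle [3, 6, 0, 2, 10] needs 3 colors (χ ≥ 3).
The coloring below uses 3 colors, so χ(G) = 3.
A valid 3-coloring: color 1: [2, 6, 7]; color 2: [0, 10, 12]; color 3: [3, 4].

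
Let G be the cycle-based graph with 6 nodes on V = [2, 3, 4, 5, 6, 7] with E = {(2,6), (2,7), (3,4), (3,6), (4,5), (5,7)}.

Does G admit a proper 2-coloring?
Yes, G is 2-colorable

A valid 2-coloring: color 1: [4, 6, 7]; color 2: [2, 3, 5].
(χ(G) = 2 ≤ 2.)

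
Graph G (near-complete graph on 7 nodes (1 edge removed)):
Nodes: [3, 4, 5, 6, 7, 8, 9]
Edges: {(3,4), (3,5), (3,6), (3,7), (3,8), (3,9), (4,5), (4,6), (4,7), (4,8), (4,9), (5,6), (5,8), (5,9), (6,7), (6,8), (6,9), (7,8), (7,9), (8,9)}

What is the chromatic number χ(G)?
χ(G) = 6

Clique number ω(G) = 6 (lower bound: χ ≥ ω).
The clique on [3, 4, 5, 6, 8, 9] has size 6, forcing χ ≥ 6, and the coloring below uses 6 colors, so χ(G) = 6.
A valid 6-coloring: color 1: [8]; color 2: [6]; color 3: [9]; color 4: [4]; color 5: [3]; color 6: [5, 7].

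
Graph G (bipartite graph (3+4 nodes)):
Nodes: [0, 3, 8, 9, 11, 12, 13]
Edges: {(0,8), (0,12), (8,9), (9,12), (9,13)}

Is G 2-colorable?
A valid 2-coloring: color 1: [0, 3, 9, 11]; color 2: [8, 12, 13].
(χ(G) = 2 ≤ 2.)

Yes, G is 2-colorable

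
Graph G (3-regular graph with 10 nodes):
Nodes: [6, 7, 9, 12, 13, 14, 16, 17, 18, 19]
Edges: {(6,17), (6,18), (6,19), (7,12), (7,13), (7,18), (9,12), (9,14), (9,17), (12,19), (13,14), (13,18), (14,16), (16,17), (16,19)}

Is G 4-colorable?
A valid 4-coloring: color 1: [7, 14, 17, 19]; color 2: [6, 9, 13, 16]; color 3: [12, 18].
(χ(G) = 3 ≤ 4.)

Yes, G is 4-colorable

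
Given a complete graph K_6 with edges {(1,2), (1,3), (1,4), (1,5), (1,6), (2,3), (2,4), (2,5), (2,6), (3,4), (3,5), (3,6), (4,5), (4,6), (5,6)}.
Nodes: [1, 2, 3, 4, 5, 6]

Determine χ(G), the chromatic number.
χ(G) = 6

Clique number ω(G) = 6 (lower bound: χ ≥ ω).
The clique on [1, 2, 3, 4, 5, 6] has size 6, forcing χ ≥ 6, and the coloring below uses 6 colors, so χ(G) = 6.
A valid 6-coloring: color 1: [4]; color 2: [3]; color 3: [1]; color 4: [6]; color 5: [2]; color 6: [5].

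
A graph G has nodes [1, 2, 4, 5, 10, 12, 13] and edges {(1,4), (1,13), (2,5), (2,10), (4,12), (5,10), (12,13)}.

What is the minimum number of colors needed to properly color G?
χ(G) = 3

Clique number ω(G) = 3 (lower bound: χ ≥ ω).
The clique on [2, 5, 10] has size 3, forcing χ ≥ 3, and the coloring below uses 3 colors, so χ(G) = 3.
A valid 3-coloring: color 1: [1, 10, 12]; color 2: [2, 4, 13]; color 3: [5].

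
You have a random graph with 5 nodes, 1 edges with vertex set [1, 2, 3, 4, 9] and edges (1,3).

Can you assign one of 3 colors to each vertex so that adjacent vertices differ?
Yes, G is 3-colorable

A valid 3-coloring: color 1: [1, 2, 4, 9]; color 2: [3].
(χ(G) = 2 ≤ 3.)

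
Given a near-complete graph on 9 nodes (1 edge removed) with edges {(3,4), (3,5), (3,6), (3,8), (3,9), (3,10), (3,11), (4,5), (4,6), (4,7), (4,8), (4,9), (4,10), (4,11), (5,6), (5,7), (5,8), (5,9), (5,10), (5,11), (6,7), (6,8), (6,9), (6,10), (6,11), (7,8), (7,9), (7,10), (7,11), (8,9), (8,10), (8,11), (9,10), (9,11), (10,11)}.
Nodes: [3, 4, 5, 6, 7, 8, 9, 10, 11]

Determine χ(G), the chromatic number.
χ(G) = 8

Clique number ω(G) = 8 (lower bound: χ ≥ ω).
The clique on [3, 4, 5, 6, 8, 9, 10, 11] has size 8, forcing χ ≥ 8, and the coloring below uses 8 colors, so χ(G) = 8.
A valid 8-coloring: color 1: [10]; color 2: [4]; color 3: [5]; color 4: [8]; color 5: [6]; color 6: [11]; color 7: [9]; color 8: [3, 7].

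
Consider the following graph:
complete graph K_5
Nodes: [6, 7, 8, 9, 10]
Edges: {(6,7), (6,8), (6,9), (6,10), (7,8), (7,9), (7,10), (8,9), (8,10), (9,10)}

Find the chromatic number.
Clique number ω(G) = 5 (lower bound: χ ≥ ω).
The clique on [6, 7, 8, 9, 10] has size 5, forcing χ ≥ 5, and the coloring below uses 5 colors, so χ(G) = 5.
A valid 5-coloring: color 1: [10]; color 2: [6]; color 3: [7]; color 4: [8]; color 5: [9].

χ(G) = 5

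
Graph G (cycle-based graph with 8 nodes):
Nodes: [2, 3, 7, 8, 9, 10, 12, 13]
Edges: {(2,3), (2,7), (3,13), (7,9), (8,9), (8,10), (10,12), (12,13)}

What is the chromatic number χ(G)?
Clique number ω(G) = 2 (lower bound: χ ≥ ω).
The graph is bipartite (no odd cycle), so 2 colors suffice: χ(G) = 2.
A valid 2-coloring: color 1: [3, 7, 8, 12]; color 2: [2, 9, 10, 13].

χ(G) = 2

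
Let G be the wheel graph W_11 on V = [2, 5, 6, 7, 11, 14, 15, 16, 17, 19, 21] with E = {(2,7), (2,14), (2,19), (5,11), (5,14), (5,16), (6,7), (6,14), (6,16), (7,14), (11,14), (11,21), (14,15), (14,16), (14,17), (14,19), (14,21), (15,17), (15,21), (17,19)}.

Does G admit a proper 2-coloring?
The clique on vertices [2, 14, 19] has size 3 > 2, so it alone needs 3 colors.

No, G is not 2-colorable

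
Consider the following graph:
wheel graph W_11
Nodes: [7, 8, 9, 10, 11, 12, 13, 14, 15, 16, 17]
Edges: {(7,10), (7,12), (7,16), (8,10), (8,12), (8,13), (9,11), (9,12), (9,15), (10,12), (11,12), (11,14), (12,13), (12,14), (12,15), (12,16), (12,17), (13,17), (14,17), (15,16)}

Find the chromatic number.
Clique number ω(G) = 3 (lower bound: χ ≥ ω).
The clique on [7, 12, 16] has size 3, forcing χ ≥ 3, and the coloring below uses 3 colors, so χ(G) = 3.
A valid 3-coloring: color 1: [12]; color 2: [7, 8, 11, 15, 17]; color 3: [9, 10, 13, 14, 16].

χ(G) = 3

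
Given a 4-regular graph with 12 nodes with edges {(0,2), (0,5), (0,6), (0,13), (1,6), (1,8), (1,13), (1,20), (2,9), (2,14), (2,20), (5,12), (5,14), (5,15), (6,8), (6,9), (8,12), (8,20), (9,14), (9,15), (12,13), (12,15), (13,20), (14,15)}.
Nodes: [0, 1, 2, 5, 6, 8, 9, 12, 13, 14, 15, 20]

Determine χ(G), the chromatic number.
Clique number ω(G) = 3 (lower bound: χ ≥ ω).
Suppose a proper 3-coloring c exists. The clique [1, 6, 8] takes 3 distinct colors; by symmetry let c(1) = 1, c(6) = 2, c(8) = 3.
- Vertex 20: neighbors [1, 8] already have colors [1, 3] ⇒ c(20) = 2.
- Vertex 13: neighbors [1, 20] already have colors [1, 2] ⇒ c(13) = 3.
- Vertex 0: neighbors [6, 13] already have colors [2, 3] ⇒ c(0) = 1.
- Vertex 2: neighbors [0, 20] already have colors [1, 2] ⇒ c(2) = 3.
- Vertex 9: neighbors [6, 2] already have colors [2, 3] ⇒ c(9) = 1.
- Vertex 14: neighbors [9, 2] already have colors [1, 3] ⇒ c(14) = 2.
- Vertex 5: neighbors [0, 14] already have colors [1, 2] ⇒ c(5) = 3.
- Vertex 15: neighbors [9, 14, 5] already have colors [1, 2, 3] — all 3 colors blocked. Contradiction.
The forced assignments end in a contradiction, so G has no proper 3-coloring (χ ≥ 4).
The coloring below uses 4 colors, so χ(G) = 4.
A valid 4-coloring: color 1: [2, 6, 13, 15]; color 2: [0, 1, 12, 14]; color 3: [5, 8, 9]; color 4: [20].

χ(G) = 4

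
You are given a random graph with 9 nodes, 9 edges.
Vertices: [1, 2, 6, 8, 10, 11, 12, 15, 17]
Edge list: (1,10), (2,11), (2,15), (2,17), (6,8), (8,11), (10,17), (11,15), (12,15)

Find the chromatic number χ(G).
Clique number ω(G) = 3 (lower bound: χ ≥ ω).
The clique on [2, 11, 15] has size 3, forcing χ ≥ 3, and the coloring below uses 3 colors, so χ(G) = 3.
A valid 3-coloring: color 1: [1, 6, 11, 12, 17]; color 2: [2, 8, 10]; color 3: [15].

χ(G) = 3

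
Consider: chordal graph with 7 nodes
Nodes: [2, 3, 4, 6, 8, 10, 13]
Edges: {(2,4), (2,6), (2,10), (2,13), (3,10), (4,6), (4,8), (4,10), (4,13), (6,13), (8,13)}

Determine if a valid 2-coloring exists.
The clique on vertices [2, 4, 6, 13] has size 4 > 2, so it alone needs 4 colors.

No, G is not 2-colorable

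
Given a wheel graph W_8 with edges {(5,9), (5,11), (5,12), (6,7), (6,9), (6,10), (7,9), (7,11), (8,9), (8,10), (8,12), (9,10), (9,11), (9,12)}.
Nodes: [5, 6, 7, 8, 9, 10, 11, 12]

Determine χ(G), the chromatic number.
χ(G) = 4

Clique number ω(G) = 3 (lower bound: χ ≥ ω).
Odd cycle [6, 10, 8, 12, 5, 11, 7] needs 3 colors (χ ≥ 3).
Vertex 9 is adjacent to every vertex of [5, 6, 7, 8, 10, 11, 12], which already need 3 colors among themselves, so 9 needs a new color (χ ≥ 4).
The coloring below uses 4 colors, so χ(G) = 4.
A valid 4-coloring: color 1: [9]; color 2: [6, 8, 11]; color 3: [7, 10, 12]; color 4: [5].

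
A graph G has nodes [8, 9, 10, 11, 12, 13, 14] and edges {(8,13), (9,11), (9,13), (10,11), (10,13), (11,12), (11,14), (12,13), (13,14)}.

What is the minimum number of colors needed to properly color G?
Clique number ω(G) = 2 (lower bound: χ ≥ ω).
The graph is bipartite (no odd cycle), so 2 colors suffice: χ(G) = 2.
A valid 2-coloring: color 1: [11, 13]; color 2: [8, 9, 10, 12, 14].

χ(G) = 2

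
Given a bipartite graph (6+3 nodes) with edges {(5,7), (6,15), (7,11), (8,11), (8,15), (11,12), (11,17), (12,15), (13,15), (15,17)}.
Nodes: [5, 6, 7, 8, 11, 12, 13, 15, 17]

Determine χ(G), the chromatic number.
χ(G) = 2

Clique number ω(G) = 2 (lower bound: χ ≥ ω).
The graph is bipartite (no odd cycle), so 2 colors suffice: χ(G) = 2.
A valid 2-coloring: color 1: [5, 11, 15]; color 2: [6, 7, 8, 12, 13, 17].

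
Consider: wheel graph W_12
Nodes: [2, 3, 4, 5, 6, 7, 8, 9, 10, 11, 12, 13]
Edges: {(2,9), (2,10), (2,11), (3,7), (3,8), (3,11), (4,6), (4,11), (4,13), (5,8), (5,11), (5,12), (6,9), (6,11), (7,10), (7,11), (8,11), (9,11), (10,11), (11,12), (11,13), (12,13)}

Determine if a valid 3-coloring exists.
No, G is not 3-colorable

Odd cycle [6, 4, 13, 12, 5, 8, 3, 7, 10, 2, 9] needs 3 colors (χ ≥ 3).
Vertex 11 is adjacent to every vertex of [2, 3, 4, 5, 6, 7, 8, 9, 10, 12, 13], which already need 3 colors among themselves, so 11 needs a new color (χ ≥ 4).
Hence χ(G) ≥ 4 > 3, so no proper 3-coloring exists.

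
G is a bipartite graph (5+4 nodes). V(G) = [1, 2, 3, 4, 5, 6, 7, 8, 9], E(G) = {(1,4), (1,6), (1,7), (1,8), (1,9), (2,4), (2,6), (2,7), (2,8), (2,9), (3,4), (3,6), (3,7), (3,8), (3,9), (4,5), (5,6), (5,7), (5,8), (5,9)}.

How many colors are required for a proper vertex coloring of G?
Clique number ω(G) = 2 (lower bound: χ ≥ ω).
The graph is bipartite (no odd cycle), so 2 colors suffice: χ(G) = 2.
A valid 2-coloring: color 1: [1, 2, 3, 5]; color 2: [4, 6, 7, 8, 9].

χ(G) = 2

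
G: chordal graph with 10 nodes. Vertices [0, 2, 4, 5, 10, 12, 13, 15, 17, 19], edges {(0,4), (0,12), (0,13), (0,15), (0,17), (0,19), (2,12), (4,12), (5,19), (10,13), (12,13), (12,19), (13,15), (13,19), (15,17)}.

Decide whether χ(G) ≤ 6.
A valid 6-coloring: color 1: [0, 2, 5, 10]; color 2: [12, 15]; color 3: [4, 13, 17]; color 4: [19].
(χ(G) = 4 ≤ 6.)

Yes, G is 6-colorable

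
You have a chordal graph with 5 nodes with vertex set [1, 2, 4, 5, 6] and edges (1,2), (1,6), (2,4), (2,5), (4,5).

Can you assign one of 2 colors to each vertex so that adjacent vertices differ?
No, G is not 2-colorable

The clique on vertices [2, 4, 5] has size 3 > 2, so it alone needs 3 colors.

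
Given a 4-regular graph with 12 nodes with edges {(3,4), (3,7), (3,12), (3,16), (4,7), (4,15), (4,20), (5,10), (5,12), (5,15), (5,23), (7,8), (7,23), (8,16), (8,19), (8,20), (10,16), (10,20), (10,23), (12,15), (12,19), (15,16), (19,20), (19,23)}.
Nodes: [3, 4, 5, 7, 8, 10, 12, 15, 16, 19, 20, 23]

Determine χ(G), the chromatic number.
Clique number ω(G) = 3 (lower bound: χ ≥ ω).
The clique on [3, 4, 7] has size 3, forcing χ ≥ 3, and the coloring below uses 3 colors, so χ(G) = 3.
A valid 3-coloring: color 1: [4, 8, 10, 12]; color 2: [3, 15, 20, 23]; color 3: [5, 7, 16, 19].

χ(G) = 3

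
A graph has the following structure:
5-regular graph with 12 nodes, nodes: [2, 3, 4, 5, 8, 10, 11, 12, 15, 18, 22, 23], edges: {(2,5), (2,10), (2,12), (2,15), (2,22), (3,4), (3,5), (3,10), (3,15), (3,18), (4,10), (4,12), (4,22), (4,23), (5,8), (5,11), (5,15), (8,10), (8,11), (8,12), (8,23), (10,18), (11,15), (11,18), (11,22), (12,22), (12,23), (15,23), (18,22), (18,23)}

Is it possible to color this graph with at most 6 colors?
A valid 6-coloring: color 1: [3, 8, 22]; color 2: [4, 15, 18]; color 3: [5, 10, 12]; color 4: [2, 11, 23].
(χ(G) = 4 ≤ 6.)

Yes, G is 6-colorable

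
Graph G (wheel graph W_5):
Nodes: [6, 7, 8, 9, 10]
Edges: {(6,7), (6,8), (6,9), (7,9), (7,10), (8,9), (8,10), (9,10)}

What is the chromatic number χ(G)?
χ(G) = 3

Clique number ω(G) = 3 (lower bound: χ ≥ ω).
The clique on [8, 9, 10] has size 3, forcing χ ≥ 3, and the coloring below uses 3 colors, so χ(G) = 3.
A valid 3-coloring: color 1: [9]; color 2: [7, 8]; color 3: [6, 10].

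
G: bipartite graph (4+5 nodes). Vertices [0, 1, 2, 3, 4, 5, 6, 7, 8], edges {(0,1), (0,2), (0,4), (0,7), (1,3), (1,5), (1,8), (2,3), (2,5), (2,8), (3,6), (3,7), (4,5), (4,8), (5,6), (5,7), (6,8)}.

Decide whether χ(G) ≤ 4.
A valid 4-coloring: color 1: [0, 3, 5, 8]; color 2: [1, 2, 4, 6, 7].
(χ(G) = 2 ≤ 4.)

Yes, G is 4-colorable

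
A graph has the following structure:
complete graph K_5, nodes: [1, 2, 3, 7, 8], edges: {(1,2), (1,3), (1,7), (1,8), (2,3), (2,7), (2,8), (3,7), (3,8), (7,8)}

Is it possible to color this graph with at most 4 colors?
The clique on vertices [1, 2, 3, 7, 8] has size 5 > 4, so it alone needs 5 colors.

No, G is not 4-colorable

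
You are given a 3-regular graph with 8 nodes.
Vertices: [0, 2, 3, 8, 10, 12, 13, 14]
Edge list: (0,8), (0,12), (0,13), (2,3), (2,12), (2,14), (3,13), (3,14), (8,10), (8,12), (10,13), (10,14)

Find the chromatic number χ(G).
Clique number ω(G) = 3 (lower bound: χ ≥ ω).
The clique on [0, 8, 12] has size 3, forcing χ ≥ 3, and the coloring below uses 3 colors, so χ(G) = 3.
A valid 3-coloring: color 1: [12, 13, 14]; color 2: [0, 2, 10]; color 3: [3, 8].

χ(G) = 3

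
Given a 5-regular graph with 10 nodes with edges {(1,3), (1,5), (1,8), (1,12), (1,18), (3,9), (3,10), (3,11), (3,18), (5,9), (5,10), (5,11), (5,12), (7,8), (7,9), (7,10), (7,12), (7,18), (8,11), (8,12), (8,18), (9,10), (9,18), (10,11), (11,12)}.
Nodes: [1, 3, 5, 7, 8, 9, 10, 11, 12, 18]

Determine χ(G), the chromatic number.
Clique number ω(G) = 3 (lower bound: χ ≥ ω).
Odd cycle [3, 1, 8, 7, 9] needs 3 colors (χ ≥ 3).
Vertex 18 is adjacent to every vertex of [1, 3, 7, 8, 9], which already need 3 colors among themselves, so 18 needs a new color (χ ≥ 4).
The coloring below uses 4 colors, so χ(G) = 4.
A valid 4-coloring: color 1: [3, 5, 7]; color 2: [10, 12, 18]; color 3: [8, 9]; color 4: [1, 11].

χ(G) = 4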